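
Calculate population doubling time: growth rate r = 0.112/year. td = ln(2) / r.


td = ln(2) / 0.112 = 0.693147 / 0.112 = 6.18881 ≈ 6.2 years

6.2 years


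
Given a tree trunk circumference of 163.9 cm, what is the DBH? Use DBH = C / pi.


DBH = C / pi = 163.9 / 3.141593 = 52.1710 ≈ 52.17 cm

52.17 cm


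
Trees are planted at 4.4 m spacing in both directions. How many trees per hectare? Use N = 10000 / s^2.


N = 10000 / 4.4^2 = 10000 / 19.36 = 516.529 ≈ 517 trees/ha

517 trees/ha


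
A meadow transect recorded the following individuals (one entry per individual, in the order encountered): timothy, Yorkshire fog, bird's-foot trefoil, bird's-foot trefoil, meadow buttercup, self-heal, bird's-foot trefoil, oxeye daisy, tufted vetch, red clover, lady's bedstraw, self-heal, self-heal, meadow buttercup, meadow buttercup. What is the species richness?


Total individuals logged = 15
Distinct species (count of individuals): timothy (1), Yorkshire fog (1), bird's-foot trefoil (3), meadow buttercup (3), self-heal (3), oxeye daisy (1), tufted vetch (1), red clover (1), lady's bedstraw (1)
Species richness = number of distinct species = 9

9


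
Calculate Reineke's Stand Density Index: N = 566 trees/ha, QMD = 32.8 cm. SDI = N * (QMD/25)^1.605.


QMD/25 = 32.8/25 = 1.312
(1.312)^1.605 = exp(1.605 * ln(1.312)) = exp(1.605 * 0.271553) = exp(0.435843) = 1.54627
SDI = 566 * 1.54627 = 875.189 ≈ 875

875


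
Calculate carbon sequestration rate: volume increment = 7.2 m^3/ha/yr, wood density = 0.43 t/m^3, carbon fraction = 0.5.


C = 7.2 * 0.43 * 0.5 = 1.548 ≈ 1.55 t C/ha/yr

1.55 t C/ha/yr


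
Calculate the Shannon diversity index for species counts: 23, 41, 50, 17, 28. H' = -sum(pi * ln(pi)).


Total N = 23 + 41 + 50 + 17 + 28 = 159
Per-species terms:
  p = 23/159 = 0.144654; ln(p) = -1.933411; p*ln(p) = 0.144654 * (-1.933411) = -0.279676
  p = 41/159 = 0.257862; ln(p) = -1.355331; p*ln(p) = 0.257862 * (-1.355331) = -0.349488
  p = 50/159 = 0.314465; ln(p) = -1.156882; p*ln(p) = 0.314465 * (-1.156882) = -0.363799
  p = 17/159 = 0.106918; ln(p) = -2.235693; p*ln(p) = 0.106918 * (-2.235693) = -0.239036
  p = 28/159 = 0.176101; ln(p) = -1.736698; p*ln(p) = 0.176101 * (-1.736698) = -0.305834
sum(p*ln(p)) = (-0.279676) + (-0.349488) + (-0.363799) + (-0.239036) + (-0.305834) = -1.537833
H' = -(-1.537833) = 1.537833 ≈ 1.5378

1.5378


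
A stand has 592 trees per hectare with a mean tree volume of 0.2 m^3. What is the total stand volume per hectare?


V_stand = 592 * 0.2 = 118.4 m^3/ha

118.4 m^3/ha


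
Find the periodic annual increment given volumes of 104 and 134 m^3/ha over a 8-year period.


PAI = (V2 - V1) / period = (134 - 104) / 8 = 30 / 8 = 3.75 m^3/ha/yr

3.75 m^3/ha/yr


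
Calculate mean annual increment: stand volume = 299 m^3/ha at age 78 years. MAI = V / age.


MAI = 299 / 78 = 3.8333 ≈ 3.83 m^3/ha/yr

3.83 m^3/ha/yr


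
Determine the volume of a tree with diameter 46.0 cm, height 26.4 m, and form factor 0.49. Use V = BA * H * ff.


(D/200)^2 = (46.0/200)^2 = 0.23^2 = 0.0529
BA = 3.141593 * 0.0529 = 0.166190 m^2
V = 0.166190 * 26.4 * 0.49 = 2.14983 ≈ 2.150 m^3

2.150 m^3


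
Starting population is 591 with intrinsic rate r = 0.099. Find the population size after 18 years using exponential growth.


r*t = 0.099 * 18 = 1.782
exp(1.782) = 5.94173
N = 591 * 5.94173 = 3511.56 ≈ 3512

3512


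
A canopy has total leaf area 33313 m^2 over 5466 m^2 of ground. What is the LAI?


LAI = 33313 / 5466 = 6.0946 ≈ 6.09

6.09


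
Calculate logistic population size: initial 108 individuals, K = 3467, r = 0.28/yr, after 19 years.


(K - N0)/N0 = (3467 - 108)/108 = 3359/108 = 31.1019
r*t = 0.28 * 19 = 5.32; exp(-5.32) = 0.00489275
31.1019 * 0.00489275 = 0.152174
1 + 0.152174 = 1.15217
N = 3467 / 1.15217 = 3009.10 ≈ 3009

3009


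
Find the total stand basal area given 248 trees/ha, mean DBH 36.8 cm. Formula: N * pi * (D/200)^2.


(D/200)^2 = (36.8/200)^2 = 0.184^2 = 0.033856
Individual BA = 3.141593 * 0.033856 = 0.106362 m^2
Stand BA = 248 * 0.106362 = 26.3778 ≈ 26.38 m^2/ha

26.38 m^2/ha


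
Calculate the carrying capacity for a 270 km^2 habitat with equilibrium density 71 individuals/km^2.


K = 71 * 270 = 19170 individuals

19170 individuals


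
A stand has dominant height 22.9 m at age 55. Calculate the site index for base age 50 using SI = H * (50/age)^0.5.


50/55 = 0.909091
(0.909091)^0.5 = 0.953463
SI = 22.9 * 0.953463 = 21.8343 ≈ 21.8 m

21.8 m


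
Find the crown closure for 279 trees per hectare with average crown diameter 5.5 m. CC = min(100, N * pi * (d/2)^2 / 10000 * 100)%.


(d/2)^2 = (5.5/2)^2 = 2.75^2 = 7.5625
Crown area = 3.141593 * 7.5625 = 23.7583 m^2
N * area / 10000 * 100 = 279 * 23.7583 / 10000 * 100 = 66.2857
CC = min(100, 66.2857) = 66.2857 ≈ 66.3%

66.3%


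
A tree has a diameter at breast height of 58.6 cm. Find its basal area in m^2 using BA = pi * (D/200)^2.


D/200 = 58.6/200 = 0.293 m
(D/200)^2 = 0.293^2 = 0.085849
BA = 3.141593 * 0.085849 = 0.269703 ≈ 0.2697 m^2

0.2697 m^2


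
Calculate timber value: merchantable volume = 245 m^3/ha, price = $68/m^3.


Value = 245 * 68 = $16660/ha

$16660/ha


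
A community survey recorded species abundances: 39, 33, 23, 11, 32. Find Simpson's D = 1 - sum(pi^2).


Total N = 39 + 33 + 23 + 11 + 32 = 138
Per-species terms:
  p = 39/138 = 0.282609; p^2 = 0.282609^2 = 0.079868
  p = 33/138 = 0.239130; p^2 = 0.239130^2 = 0.057183
  p = 23/138 = 0.166667; p^2 = 0.166667^2 = 0.027778
  p = 11/138 = 0.079710; p^2 = 0.079710^2 = 0.006354
  p = 32/138 = 0.231884; p^2 = 0.231884^2 = 0.053770
sum(p^2) = 0.079868 + 0.057183 + 0.027778 + 0.006354 + 0.053770 = 0.224953
D = 1 - 0.224953 = 0.775047 ≈ 0.7750

0.7750


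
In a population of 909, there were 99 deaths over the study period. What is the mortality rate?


Mortality rate = 99 / 909 = 0.108911 ≈ 0.1089

0.1089


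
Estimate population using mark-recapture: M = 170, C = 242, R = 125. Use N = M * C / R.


N = M * C / R = 170 * 242 / 125 = 41140 / 125 = 329.12 ≈ 329

329 individuals


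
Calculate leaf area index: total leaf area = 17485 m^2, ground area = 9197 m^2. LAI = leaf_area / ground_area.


LAI = 17485 / 9197 = 1.9012 ≈ 1.90

1.90


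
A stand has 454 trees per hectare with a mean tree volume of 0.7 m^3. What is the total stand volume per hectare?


V_stand = 454 * 0.7 = 317.8 m^3/ha

317.8 m^3/ha


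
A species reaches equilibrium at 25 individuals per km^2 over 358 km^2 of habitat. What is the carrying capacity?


K = 25 * 358 = 8950 individuals

8950 individuals


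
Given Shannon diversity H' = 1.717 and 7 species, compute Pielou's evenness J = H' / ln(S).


ln(7) = 1.94591
J = H' / ln(S) = 1.717 / 1.94591 = 0.882364 ≈ 0.8824

0.8824


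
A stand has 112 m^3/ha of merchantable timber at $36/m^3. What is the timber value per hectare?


Value = 112 * 36 = $4032/ha

$4032/ha


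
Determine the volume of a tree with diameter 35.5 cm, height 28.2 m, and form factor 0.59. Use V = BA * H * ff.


(D/200)^2 = (35.5/200)^2 = 0.1775^2 = 0.03150625
BA = 3.141593 * 0.03150625 = 0.0989798 m^2
V = 0.0989798 * 28.2 * 0.59 = 1.64683 ≈ 1.647 m^3

1.647 m^3


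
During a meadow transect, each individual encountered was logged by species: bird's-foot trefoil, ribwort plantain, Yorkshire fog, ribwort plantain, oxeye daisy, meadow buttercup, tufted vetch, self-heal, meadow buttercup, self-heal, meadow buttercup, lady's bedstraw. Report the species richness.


Total individuals logged = 12
Distinct species (count of individuals): bird's-foot trefoil (1), ribwort plantain (2), Yorkshire fog (1), oxeye daisy (1), meadow buttercup (3), tufted vetch (1), self-heal (2), lady's bedstraw (1)
Species richness = number of distinct species = 8

8


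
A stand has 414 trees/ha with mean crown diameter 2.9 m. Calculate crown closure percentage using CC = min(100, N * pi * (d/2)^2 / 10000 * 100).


(d/2)^2 = (2.9/2)^2 = 1.45^2 = 2.1025
Crown area = 3.141593 * 2.1025 = 6.60520 m^2
N * area / 10000 * 100 = 414 * 6.60520 / 10000 * 100 = 27.3455
CC = min(100, 27.3455) = 27.3455 ≈ 27.3%

27.3%


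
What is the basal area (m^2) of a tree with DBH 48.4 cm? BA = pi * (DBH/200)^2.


D/200 = 48.4/200 = 0.242 m
(D/200)^2 = 0.242^2 = 0.058564
BA = 3.141593 * 0.058564 = 0.183984 ≈ 0.1840 m^2

0.1840 m^2


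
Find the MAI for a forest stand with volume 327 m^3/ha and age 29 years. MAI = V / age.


MAI = 327 / 29 = 11.2759 ≈ 11.28 m^3/ha/yr

11.28 m^3/ha/yr


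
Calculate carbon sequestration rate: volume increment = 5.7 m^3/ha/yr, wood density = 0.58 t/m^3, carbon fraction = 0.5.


C = 5.7 * 0.58 * 0.5 = 1.653 ≈ 1.65 t C/ha/yr

1.65 t C/ha/yr


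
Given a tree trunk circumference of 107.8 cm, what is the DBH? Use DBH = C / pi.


DBH = C / pi = 107.8 / 3.141593 = 34.3138 ≈ 34.31 cm

34.31 cm


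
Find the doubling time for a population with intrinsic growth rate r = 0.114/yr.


td = ln(2) / 0.114 = 0.693147 / 0.114 = 6.08024 ≈ 6.1 years

6.1 years


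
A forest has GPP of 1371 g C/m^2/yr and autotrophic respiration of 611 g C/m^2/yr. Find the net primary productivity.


NPP = GPP - Ra = 1371 - 611 = 760 g C/m^2/yr

760 g C/m^2/yr


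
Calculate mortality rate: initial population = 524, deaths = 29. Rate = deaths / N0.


Mortality rate = 29 / 524 = 0.055344 ≈ 0.0553

0.0553


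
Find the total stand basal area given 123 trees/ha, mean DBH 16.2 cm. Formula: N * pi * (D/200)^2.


(D/200)^2 = (16.2/200)^2 = 0.081^2 = 0.006561
Individual BA = 3.141593 * 0.006561 = 0.0206120 m^2
Stand BA = 123 * 0.0206120 = 2.53528 ≈ 2.54 m^2/ha

2.54 m^2/ha


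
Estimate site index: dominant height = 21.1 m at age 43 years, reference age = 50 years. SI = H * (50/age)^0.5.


50/43 = 1.16279
(1.16279)^0.5 = 1.07833
SI = 21.1 * 1.07833 = 22.7528 ≈ 22.8 m

22.8 m


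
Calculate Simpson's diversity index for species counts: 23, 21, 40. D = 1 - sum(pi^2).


Total N = 23 + 21 + 40 = 84
Per-species terms:
  p = 23/84 = 0.273810; p^2 = 0.273810^2 = 0.074972
  p = 21/84 = 0.250000; p^2 = 0.250000^2 = 0.062500
  p = 40/84 = 0.476190; p^2 = 0.476190^2 = 0.226757
sum(p^2) = 0.074972 + 0.062500 + 0.226757 = 0.364229
D = 1 - 0.364229 = 0.635771 ≈ 0.6358

0.6358


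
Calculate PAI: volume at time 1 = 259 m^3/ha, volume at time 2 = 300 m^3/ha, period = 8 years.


PAI = (V2 - V1) / period = (300 - 259) / 8 = 41 / 8 = 5.1250 ≈ 5.13 m^3/ha/yr

5.13 m^3/ha/yr


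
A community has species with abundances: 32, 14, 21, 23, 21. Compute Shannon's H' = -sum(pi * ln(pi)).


Total N = 32 + 14 + 21 + 23 + 21 = 111
Per-species terms:
  p = 32/111 = 0.288288; ln(p) = -1.243795; p*ln(p) = 0.288288 * (-1.243795) = -0.358571
  p = 14/111 = 0.126126; ln(p) = -2.070474; p*ln(p) = 0.126126 * (-2.070474) = -0.261141
  p = 21/111 = 0.189189; ln(p) = -1.665009; p*ln(p) = 0.189189 * (-1.665009) = -0.315001
  p = 23/111 = 0.207207; ln(p) = -1.574037; p*ln(p) = 0.207207 * (-1.574037) = -0.326151
  p = 21/111 = 0.189189; ln(p) = -1.665009; p*ln(p) = 0.189189 * (-1.665009) = -0.315001
sum(p*ln(p)) = (-0.358571) + (-0.261141) + (-0.315001) + (-0.326151) + (-0.315001) = -1.575865
H' = -(-1.575865) = 1.575865 ≈ 1.5759

1.5759


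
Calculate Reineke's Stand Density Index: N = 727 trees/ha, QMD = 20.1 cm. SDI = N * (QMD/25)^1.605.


QMD/25 = 20.1/25 = 0.804
(0.804)^1.605 = exp(1.605 * ln(0.804)) = exp(1.605 * (-0.218156)) = exp(-0.350140) = 0.704589
SDI = 727 * 0.704589 = 512.236 ≈ 512

512


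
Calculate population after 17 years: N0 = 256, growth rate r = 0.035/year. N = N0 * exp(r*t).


r*t = 0.035 * 17 = 0.595
exp(0.595) = 1.81303
N = 256 * 1.81303 = 464.136 ≈ 464

464


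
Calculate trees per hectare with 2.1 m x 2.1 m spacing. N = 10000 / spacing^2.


N = 10000 / 2.1^2 = 10000 / 4.41 = 2267.57 ≈ 2268 trees/ha

2268 trees/ha


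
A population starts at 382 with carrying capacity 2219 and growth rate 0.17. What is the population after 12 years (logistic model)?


(K - N0)/N0 = (2219 - 382)/382 = 1837/382 = 4.80890
r*t = 0.17 * 12 = 2.04; exp(-2.04) = 0.130029
4.80890 * 0.130029 = 0.625296
1 + 0.625296 = 1.62530
N = 2219 / 1.62530 = 1365.29 ≈ 1365

1365


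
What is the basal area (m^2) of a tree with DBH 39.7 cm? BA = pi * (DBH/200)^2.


D/200 = 39.7/200 = 0.1985 m
(D/200)^2 = 0.1985^2 = 0.03940225
BA = 3.141593 * 0.03940225 = 0.123786 ≈ 0.1238 m^2

0.1238 m^2


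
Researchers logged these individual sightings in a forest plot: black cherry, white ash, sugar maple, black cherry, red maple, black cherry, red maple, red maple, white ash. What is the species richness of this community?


Total individuals logged = 9
Distinct species (count of individuals): black cherry (3), white ash (2), sugar maple (1), red maple (3)
Species richness = number of distinct species = 4

4


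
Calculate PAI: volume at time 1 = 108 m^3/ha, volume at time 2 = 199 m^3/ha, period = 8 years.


PAI = (V2 - V1) / period = (199 - 108) / 8 = 91 / 8 = 11.3750 ≈ 11.38 m^3/ha/yr

11.38 m^3/ha/yr


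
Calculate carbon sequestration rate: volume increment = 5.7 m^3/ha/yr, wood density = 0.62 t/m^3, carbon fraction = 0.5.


C = 5.7 * 0.62 * 0.5 = 1.767 ≈ 1.77 t C/ha/yr

1.77 t C/ha/yr


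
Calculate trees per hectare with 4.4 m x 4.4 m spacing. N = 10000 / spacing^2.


N = 10000 / 4.4^2 = 10000 / 19.36 = 516.529 ≈ 517 trees/ha

517 trees/ha


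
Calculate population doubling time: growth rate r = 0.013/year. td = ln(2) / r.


td = ln(2) / 0.013 = 0.693147 / 0.013 = 53.3190 ≈ 53.3 years

53.3 years


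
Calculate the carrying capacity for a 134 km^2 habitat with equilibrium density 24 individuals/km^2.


K = 24 * 134 = 3216 individuals

3216 individuals


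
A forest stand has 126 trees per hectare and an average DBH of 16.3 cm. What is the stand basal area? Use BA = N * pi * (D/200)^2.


(D/200)^2 = (16.3/200)^2 = 0.0815^2 = 0.00664225
Individual BA = 3.141593 * 0.00664225 = 0.0208672 m^2
Stand BA = 126 * 0.0208672 = 2.62927 ≈ 2.63 m^2/ha

2.63 m^2/ha


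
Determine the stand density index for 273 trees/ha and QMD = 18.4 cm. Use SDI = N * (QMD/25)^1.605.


QMD/25 = 18.4/25 = 0.736
(0.736)^1.605 = exp(1.605 * ln(0.736)) = exp(1.605 * (-0.306525)) = exp(-0.491973) = 0.611419
SDI = 273 * 0.611419 = 166.917 ≈ 167

167


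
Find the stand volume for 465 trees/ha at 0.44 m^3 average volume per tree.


V_stand = 465 * 0.44 = 204.6 m^3/ha

204.6 m^3/ha


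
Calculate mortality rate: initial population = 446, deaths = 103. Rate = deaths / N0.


Mortality rate = 103 / 446 = 0.230942 ≈ 0.2309

0.2309


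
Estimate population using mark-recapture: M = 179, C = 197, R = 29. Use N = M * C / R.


N = M * C / R = 179 * 197 / 29 = 35263 / 29 = 1215.97 ≈ 1216

1216 individuals


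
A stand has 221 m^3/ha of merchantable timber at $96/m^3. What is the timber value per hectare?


Value = 221 * 96 = $21216/ha

$21216/ha


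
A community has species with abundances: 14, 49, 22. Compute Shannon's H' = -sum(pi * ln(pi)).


Total N = 14 + 49 + 22 = 85
Per-species terms:
  p = 14/85 = 0.164706; ln(p) = -1.803593; p*ln(p) = 0.164706 * (-1.803593) = -0.297063
  p = 49/85 = 0.576471; ln(p) = -0.550830; p*ln(p) = 0.576471 * (-0.550830) = -0.317538
  p = 22/85 = 0.258824; ln(p) = -1.351607; p*ln(p) = 0.258824 * (-1.351607) = -0.349828
sum(p*ln(p)) = (-0.297063) + (-0.317538) + (-0.349828) = -0.964429
H' = -(-0.964429) = 0.964429 ≈ 0.9644

0.9644


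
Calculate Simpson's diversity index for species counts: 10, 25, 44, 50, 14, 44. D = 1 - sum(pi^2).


Total N = 10 + 25 + 44 + 50 + 14 + 44 = 187
Per-species terms:
  p = 10/187 = 0.053476; p^2 = 0.053476^2 = 0.002860
  p = 25/187 = 0.133690; p^2 = 0.133690^2 = 0.017873
  p = 44/187 = 0.235294; p^2 = 0.235294^2 = 0.055363
  p = 50/187 = 0.267380; p^2 = 0.267380^2 = 0.071492
  p = 14/187 = 0.074866; p^2 = 0.074866^2 = 0.005605
  p = 44/187 = 0.235294; p^2 = 0.235294^2 = 0.055363
sum(p^2) = 0.002860 + 0.017873 + 0.055363 + 0.071492 + 0.005605 + 0.055363 = 0.208556
D = 1 - 0.208556 = 0.791444 ≈ 0.7914

0.7914


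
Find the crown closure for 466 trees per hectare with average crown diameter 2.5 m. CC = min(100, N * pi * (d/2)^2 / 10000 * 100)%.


(d/2)^2 = (2.5/2)^2 = 1.25^2 = 1.5625
Crown area = 3.141593 * 1.5625 = 4.90874 m^2
N * area / 10000 * 100 = 466 * 4.90874 / 10000 * 100 = 22.8747
CC = min(100, 22.8747) = 22.8747 ≈ 22.9%

22.9%


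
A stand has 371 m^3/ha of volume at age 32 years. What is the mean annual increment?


MAI = 371 / 32 = 11.5938 ≈ 11.59 m^3/ha/yr

11.59 m^3/ha/yr


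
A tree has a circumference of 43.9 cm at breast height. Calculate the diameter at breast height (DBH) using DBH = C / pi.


DBH = C / pi = 43.9 / 3.141593 = 13.9738 ≈ 13.97 cm

13.97 cm


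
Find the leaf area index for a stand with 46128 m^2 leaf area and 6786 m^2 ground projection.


LAI = 46128 / 6786 = 6.7975 ≈ 6.80

6.80


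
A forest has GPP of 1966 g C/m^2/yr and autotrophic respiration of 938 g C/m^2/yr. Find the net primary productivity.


NPP = GPP - Ra = 1966 - 938 = 1028 g C/m^2/yr

1028 g C/m^2/yr


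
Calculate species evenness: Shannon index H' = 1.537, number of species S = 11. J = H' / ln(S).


ln(11) = 2.39790
J = H' / ln(S) = 1.537 / 2.39790 = 0.640978 ≈ 0.6410

0.6410


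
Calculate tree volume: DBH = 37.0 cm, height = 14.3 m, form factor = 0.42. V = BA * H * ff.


(D/200)^2 = (37.0/200)^2 = 0.185^2 = 0.034225
BA = 3.141593 * 0.034225 = 0.107521 m^2
V = 0.107521 * 14.3 * 0.42 = 0.645771 ≈ 0.646 m^3

0.646 m^3


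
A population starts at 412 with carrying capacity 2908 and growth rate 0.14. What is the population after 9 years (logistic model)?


(K - N0)/N0 = (2908 - 412)/412 = 2496/412 = 6.05825
r*t = 0.14 * 9 = 1.26; exp(-1.26) = 0.283654
6.05825 * 0.283654 = 1.71845
1 + 1.71845 = 2.71845
N = 2908 / 2.71845 = 1069.73 ≈ 1070

1070


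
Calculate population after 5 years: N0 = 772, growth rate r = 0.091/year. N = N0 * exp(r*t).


r*t = 0.091 * 5 = 0.455
exp(0.455) = 1.57617
N = 772 * 1.57617 = 1216.80 ≈ 1217

1217


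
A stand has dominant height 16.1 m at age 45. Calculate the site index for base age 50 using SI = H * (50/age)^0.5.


50/45 = 1.11111
(1.11111)^0.5 = 1.05409
SI = 16.1 * 1.05409 = 16.9708 ≈ 17.0 m

17.0 m


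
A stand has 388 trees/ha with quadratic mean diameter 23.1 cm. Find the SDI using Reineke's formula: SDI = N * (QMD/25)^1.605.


QMD/25 = 23.1/25 = 0.924
(0.924)^1.605 = exp(1.605 * ln(0.924)) = exp(1.605 * (-0.0790432)) = exp(-0.126864) = 0.880853
SDI = 388 * 0.880853 = 341.771 ≈ 342

342


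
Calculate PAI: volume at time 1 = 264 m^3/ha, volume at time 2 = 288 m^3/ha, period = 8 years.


PAI = (V2 - V1) / period = (288 - 264) / 8 = 24 / 8 = 3.00 m^3/ha/yr

3.00 m^3/ha/yr


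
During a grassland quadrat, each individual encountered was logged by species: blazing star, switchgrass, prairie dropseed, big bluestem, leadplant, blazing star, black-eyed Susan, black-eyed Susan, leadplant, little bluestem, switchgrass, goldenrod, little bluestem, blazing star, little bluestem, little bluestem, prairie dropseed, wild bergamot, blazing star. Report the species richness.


Total individuals logged = 19
Distinct species (count of individuals): blazing star (4), switchgrass (2), prairie dropseed (2), big bluestem (1), leadplant (2), black-eyed Susan (2), little bluestem (4), goldenrod (1), wild bergamot (1)
Species richness = number of distinct species = 9

9


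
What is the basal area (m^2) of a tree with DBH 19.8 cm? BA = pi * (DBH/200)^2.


D/200 = 19.8/200 = 0.099 m
(D/200)^2 = 0.099^2 = 0.009801
BA = 3.141593 * 0.009801 = 0.0307908 ≈ 0.0308 m^2

0.0308 m^2


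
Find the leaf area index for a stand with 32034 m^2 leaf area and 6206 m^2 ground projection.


LAI = 32034 / 6206 = 5.1618 ≈ 5.16

5.16


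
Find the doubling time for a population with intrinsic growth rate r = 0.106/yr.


td = ln(2) / 0.106 = 0.693147 / 0.106 = 6.53912 ≈ 6.5 years

6.5 years


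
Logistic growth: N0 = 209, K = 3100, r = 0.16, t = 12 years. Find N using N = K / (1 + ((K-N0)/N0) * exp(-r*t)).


(K - N0)/N0 = (3100 - 209)/209 = 2891/209 = 13.8325
r*t = 0.16 * 12 = 1.92; exp(-1.92) = 0.146607
13.8325 * 0.146607 = 2.02794
1 + 2.02794 = 3.02794
N = 3100 / 3.02794 = 1023.80 ≈ 1024

1024


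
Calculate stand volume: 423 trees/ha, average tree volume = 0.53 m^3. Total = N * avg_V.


V_stand = 423 * 0.53 = 224.19 ≈ 224.2 m^3/ha

224.2 m^3/ha


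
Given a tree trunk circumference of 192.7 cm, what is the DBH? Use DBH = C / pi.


DBH = C / pi = 192.7 / 3.141593 = 61.3383 ≈ 61.34 cm

61.34 cm


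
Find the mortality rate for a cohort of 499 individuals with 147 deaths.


Mortality rate = 147 / 499 = 0.294589 ≈ 0.2946

0.2946


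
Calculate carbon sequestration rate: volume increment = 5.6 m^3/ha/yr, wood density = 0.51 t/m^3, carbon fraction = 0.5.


C = 5.6 * 0.51 * 0.5 = 1.428 ≈ 1.43 t C/ha/yr

1.43 t C/ha/yr


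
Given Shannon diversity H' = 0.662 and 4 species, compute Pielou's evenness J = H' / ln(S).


ln(4) = 1.38629
J = H' / ln(S) = 0.662 / 1.38629 = 0.477534 ≈ 0.4775

0.4775


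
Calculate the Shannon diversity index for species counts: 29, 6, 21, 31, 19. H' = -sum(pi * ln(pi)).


Total N = 29 + 6 + 21 + 31 + 19 = 106
Per-species terms:
  p = 29/106 = 0.273585; ln(p) = -1.296143; p*ln(p) = 0.273585 * (-1.296143) = -0.354605
  p = 6/106 = 0.056604; ln(p) = -2.871676; p*ln(p) = 0.056604 * (-2.871676) = -0.162548
  p = 21/106 = 0.198113; ln(p) = -1.618918; p*ln(p) = 0.198113 * (-1.618918) = -0.320729
  p = 31/106 = 0.292453; ln(p) = -1.229451; p*ln(p) = 0.292453 * (-1.229451) = -0.359557
  p = 19/106 = 0.179245; ln(p) = -1.719002; p*ln(p) = 0.179245 * (-1.719002) = -0.308123
sum(p*ln(p)) = (-0.354605) + (-0.162548) + (-0.320729) + (-0.359557) + (-0.308123) = -1.505562
H' = -(-1.505562) = 1.505562 ≈ 1.5056

1.5056


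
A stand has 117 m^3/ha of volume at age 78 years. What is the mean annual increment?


MAI = 117 / 78 = 1.50 m^3/ha/yr

1.50 m^3/ha/yr


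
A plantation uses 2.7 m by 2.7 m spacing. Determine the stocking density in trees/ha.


N = 10000 / 2.7^2 = 10000 / 7.29 = 1371.74 ≈ 1372 trees/ha

1372 trees/ha


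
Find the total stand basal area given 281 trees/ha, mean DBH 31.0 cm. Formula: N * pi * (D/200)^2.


(D/200)^2 = (31.0/200)^2 = 0.155^2 = 0.024025
Individual BA = 3.141593 * 0.024025 = 0.0754768 m^2
Stand BA = 281 * 0.0754768 = 21.2090 ≈ 21.21 m^2/ha

21.21 m^2/ha


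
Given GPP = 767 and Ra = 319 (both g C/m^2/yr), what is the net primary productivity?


NPP = GPP - Ra = 767 - 319 = 448 g C/m^2/yr

448 g C/m^2/yr


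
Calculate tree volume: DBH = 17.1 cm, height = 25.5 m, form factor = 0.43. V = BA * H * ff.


(D/200)^2 = (17.1/200)^2 = 0.0855^2 = 0.00731025
BA = 3.141593 * 0.00731025 = 0.0229658 m^2
V = 0.0229658 * 25.5 * 0.43 = 0.251820 ≈ 0.252 m^3

0.252 m^3


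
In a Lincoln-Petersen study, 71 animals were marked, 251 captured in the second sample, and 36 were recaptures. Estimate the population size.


N = M * C / R = 71 * 251 / 36 = 17821 / 36 = 495.03 ≈ 495

495 individuals


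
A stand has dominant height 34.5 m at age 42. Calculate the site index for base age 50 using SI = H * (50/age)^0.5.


50/42 = 1.19048
(1.19048)^0.5 = 1.09109
SI = 34.5 * 1.09109 = 37.6426 ≈ 37.6 m

37.6 m


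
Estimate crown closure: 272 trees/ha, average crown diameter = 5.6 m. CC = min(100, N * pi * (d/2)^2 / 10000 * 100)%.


(d/2)^2 = (5.6/2)^2 = 2.8^2 = 7.84
Crown area = 3.141593 * 7.84 = 24.6301 m^2
N * area / 10000 * 100 = 272 * 24.6301 / 10000 * 100 = 66.9939
CC = min(100, 66.9939) = 66.9939 ≈ 67.0%

67.0%


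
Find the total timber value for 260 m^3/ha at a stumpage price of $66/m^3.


Value = 260 * 66 = $17160/ha

$17160/ha


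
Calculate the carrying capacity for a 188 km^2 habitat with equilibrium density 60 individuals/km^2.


K = 60 * 188 = 11280 individuals

11280 individuals


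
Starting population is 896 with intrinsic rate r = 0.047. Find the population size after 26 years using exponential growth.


r*t = 0.047 * 26 = 1.222
exp(1.222) = 3.39397
N = 896 * 3.39397 = 3041.00 ≈ 3041

3041


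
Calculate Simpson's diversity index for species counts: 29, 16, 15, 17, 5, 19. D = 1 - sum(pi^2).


Total N = 29 + 16 + 15 + 17 + 5 + 19 = 101
Per-species terms:
  p = 29/101 = 0.287129; p^2 = 0.287129^2 = 0.082443
  p = 16/101 = 0.158416; p^2 = 0.158416^2 = 0.025096
  p = 15/101 = 0.148515; p^2 = 0.148515^2 = 0.022057
  p = 17/101 = 0.168317; p^2 = 0.168317^2 = 0.028331
  p = 5/101 = 0.049505; p^2 = 0.049505^2 = 0.002451
  p = 19/101 = 0.188119; p^2 = 0.188119^2 = 0.035389
sum(p^2) = 0.082443 + 0.025096 + 0.022057 + 0.028331 + 0.002451 + 0.035389 = 0.195767
D = 1 - 0.195767 = 0.804233 ≈ 0.8042

0.8042


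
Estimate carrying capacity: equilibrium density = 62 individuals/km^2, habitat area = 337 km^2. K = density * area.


K = 62 * 337 = 20894 individuals

20894 individuals


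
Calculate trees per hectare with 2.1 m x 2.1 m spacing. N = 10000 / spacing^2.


N = 10000 / 2.1^2 = 10000 / 4.41 = 2267.57 ≈ 2268 trees/ha

2268 trees/ha


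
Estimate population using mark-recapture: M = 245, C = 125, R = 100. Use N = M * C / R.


N = M * C / R = 245 * 125 / 100 = 30625 / 100 = 306.25 ≈ 306

306 individuals


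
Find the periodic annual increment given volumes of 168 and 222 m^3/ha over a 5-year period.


PAI = (V2 - V1) / period = (222 - 168) / 5 = 54 / 5 = 10.80 m^3/ha/yr

10.80 m^3/ha/yr


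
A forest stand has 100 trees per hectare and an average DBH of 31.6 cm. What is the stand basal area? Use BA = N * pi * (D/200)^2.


(D/200)^2 = (31.6/200)^2 = 0.158^2 = 0.024964
Individual BA = 3.141593 * 0.024964 = 0.0784267 m^2
Stand BA = 100 * 0.0784267 = 7.84267 ≈ 7.84 m^2/ha

7.84 m^2/ha


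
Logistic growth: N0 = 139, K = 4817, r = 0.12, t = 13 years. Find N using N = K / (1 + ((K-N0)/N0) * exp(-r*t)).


(K - N0)/N0 = (4817 - 139)/139 = 4678/139 = 33.6547
r*t = 0.12 * 13 = 1.56; exp(-1.56) = 0.210136
33.6547 * 0.210136 = 7.07206
1 + 7.07206 = 8.07206
N = 4817 / 8.07206 = 596.750 ≈ 597

597


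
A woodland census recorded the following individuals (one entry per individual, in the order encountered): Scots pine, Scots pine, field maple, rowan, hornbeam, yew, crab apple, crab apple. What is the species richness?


Total individuals logged = 8
Distinct species (count of individuals): Scots pine (2), field maple (1), rowan (1), hornbeam (1), yew (1), crab apple (2)
Species richness = number of distinct species = 6

6


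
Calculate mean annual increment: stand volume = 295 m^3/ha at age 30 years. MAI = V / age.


MAI = 295 / 30 = 9.8333 ≈ 9.83 m^3/ha/yr

9.83 m^3/ha/yr


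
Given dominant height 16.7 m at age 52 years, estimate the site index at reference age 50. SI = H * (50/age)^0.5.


50/52 = 0.961538
(0.961538)^0.5 = 0.980580
SI = 16.7 * 0.980580 = 16.3757 ≈ 16.4 m

16.4 m


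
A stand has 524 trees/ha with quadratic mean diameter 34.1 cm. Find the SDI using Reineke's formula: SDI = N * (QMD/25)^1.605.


QMD/25 = 34.1/25 = 1.364
(1.364)^1.605 = exp(1.605 * ln(1.364)) = exp(1.605 * 0.310422) = exp(0.498227) = 1.64580
SDI = 524 * 1.64580 = 862.399 ≈ 862

862


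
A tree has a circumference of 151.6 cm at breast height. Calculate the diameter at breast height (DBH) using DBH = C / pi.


DBH = C / pi = 151.6 / 3.141593 = 48.2558 ≈ 48.26 cm

48.26 cm


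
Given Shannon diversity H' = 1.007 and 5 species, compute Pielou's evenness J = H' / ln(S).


ln(5) = 1.60944
J = H' / ln(S) = 1.007 / 1.60944 = 0.625683 ≈ 0.6257

0.6257


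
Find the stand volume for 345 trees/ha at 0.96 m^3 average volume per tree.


V_stand = 345 * 0.96 = 331.2 m^3/ha

331.2 m^3/ha


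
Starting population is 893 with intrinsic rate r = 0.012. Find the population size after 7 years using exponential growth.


r*t = 0.012 * 7 = 0.084
exp(0.084) = 1.08763
N = 893 * 1.08763 = 971.254 ≈ 971

971


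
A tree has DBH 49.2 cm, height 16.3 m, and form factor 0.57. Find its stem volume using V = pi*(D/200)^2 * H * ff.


(D/200)^2 = (49.2/200)^2 = 0.246^2 = 0.060516
BA = 3.141593 * 0.060516 = 0.190117 m^2
V = 0.190117 * 16.3 * 0.57 = 1.76638 ≈ 1.766 m^3

1.766 m^3


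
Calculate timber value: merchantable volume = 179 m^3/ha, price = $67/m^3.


Value = 179 * 67 = $11993/ha

$11993/ha


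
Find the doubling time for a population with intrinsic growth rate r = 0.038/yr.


td = ln(2) / 0.038 = 0.693147 / 0.038 = 18.2407 ≈ 18.2 years

18.2 years


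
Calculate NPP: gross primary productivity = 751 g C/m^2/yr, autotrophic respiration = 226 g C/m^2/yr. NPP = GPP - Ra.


NPP = GPP - Ra = 751 - 226 = 525 g C/m^2/yr

525 g C/m^2/yr


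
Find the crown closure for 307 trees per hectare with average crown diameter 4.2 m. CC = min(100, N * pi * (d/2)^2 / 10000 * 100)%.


(d/2)^2 = (4.2/2)^2 = 2.1^2 = 4.41
Crown area = 3.141593 * 4.41 = 13.8544 m^2
N * area / 10000 * 100 = 307 * 13.8544 / 10000 * 100 = 42.5330
CC = min(100, 42.5330) = 42.5330 ≈ 42.5%

42.5%


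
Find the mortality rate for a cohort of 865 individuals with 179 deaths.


Mortality rate = 179 / 865 = 0.206936 ≈ 0.2069

0.2069


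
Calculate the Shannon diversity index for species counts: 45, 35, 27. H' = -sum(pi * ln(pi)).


Total N = 45 + 35 + 27 = 107
Per-species terms:
  p = 45/107 = 0.420561; ln(p) = -0.866166; p*ln(p) = 0.420561 * (-0.866166) = -0.364276
  p = 35/107 = 0.327103; ln(p) = -1.117480; p*ln(p) = 0.327103 * (-1.117480) = -0.365531
  p = 27/107 = 0.252336; ln(p) = -1.376994; p*ln(p) = 0.252336 * (-1.376994) = -0.347465
sum(p*ln(p)) = (-0.364276) + (-0.365531) + (-0.347465) = -1.077272
H' = -(-1.077272) = 1.077272 ≈ 1.0773

1.0773


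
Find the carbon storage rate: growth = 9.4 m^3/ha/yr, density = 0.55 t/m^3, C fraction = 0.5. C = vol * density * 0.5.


C = 9.4 * 0.55 * 0.5 = 2.585 ≈ 2.59 t C/ha/yr

2.59 t C/ha/yr


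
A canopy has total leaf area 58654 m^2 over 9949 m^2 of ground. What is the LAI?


LAI = 58654 / 9949 = 5.8955 ≈ 5.90

5.90


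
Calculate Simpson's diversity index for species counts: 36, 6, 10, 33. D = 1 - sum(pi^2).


Total N = 36 + 6 + 10 + 33 = 85
Per-species terms:
  p = 36/85 = 0.423529; p^2 = 0.423529^2 = 0.179377
  p = 6/85 = 0.070588; p^2 = 0.070588^2 = 0.004983
  p = 10/85 = 0.117647; p^2 = 0.117647^2 = 0.013841
  p = 33/85 = 0.388235; p^2 = 0.388235^2 = 0.150726
sum(p^2) = 0.179377 + 0.004983 + 0.013841 + 0.150726 = 0.348927
D = 1 - 0.348927 = 0.651073 ≈ 0.6511

0.6511


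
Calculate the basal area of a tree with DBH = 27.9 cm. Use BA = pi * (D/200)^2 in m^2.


D/200 = 27.9/200 = 0.1395 m
(D/200)^2 = 0.1395^2 = 0.01946025
BA = 3.141593 * 0.01946025 = 0.0611362 ≈ 0.0611 m^2

0.0611 m^2


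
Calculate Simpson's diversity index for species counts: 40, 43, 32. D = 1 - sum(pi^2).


Total N = 40 + 43 + 32 = 115
Per-species terms:
  p = 40/115 = 0.347826; p^2 = 0.347826^2 = 0.120983
  p = 43/115 = 0.373913; p^2 = 0.373913^2 = 0.139811
  p = 32/115 = 0.278261; p^2 = 0.278261^2 = 0.077429
sum(p^2) = 0.120983 + 0.139811 + 0.077429 = 0.338223
D = 1 - 0.338223 = 0.661777 ≈ 0.6618

0.6618


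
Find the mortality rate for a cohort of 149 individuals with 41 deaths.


Mortality rate = 41 / 149 = 0.275168 ≈ 0.2752

0.2752


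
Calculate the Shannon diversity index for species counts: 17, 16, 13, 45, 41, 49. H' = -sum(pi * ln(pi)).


Total N = 17 + 16 + 13 + 45 + 41 + 49 = 181
Per-species terms:
  p = 17/181 = 0.093923; ln(p) = -2.365280; p*ln(p) = 0.093923 * (-2.365280) = -0.222154
  p = 16/181 = 0.088398; ln(p) = -2.425906; p*ln(p) = 0.088398 * (-2.425906) = -0.214445
  p = 13/181 = 0.071823; ln(p) = -2.633551; p*ln(p) = 0.071823 * (-2.633551) = -0.189150
  p = 45/181 = 0.248619; ln(p) = -1.391834; p*ln(p) = 0.248619 * (-1.391834) = -0.346036
  p = 41/181 = 0.226519; ln(p) = -1.484926; p*ln(p) = 0.226519 * (-1.484926) = -0.336364
  p = 49/181 = 0.270718; ln(p) = -1.306678; p*ln(p) = 0.270718 * (-1.306678) = -0.353741
sum(p*ln(p)) = (-0.222154) + (-0.214445) + (-0.189150) + (-0.346036) + (-0.336364) + (-0.353741) = -1.661890
H' = -(-1.661890) = 1.661890 ≈ 1.6619

1.6619


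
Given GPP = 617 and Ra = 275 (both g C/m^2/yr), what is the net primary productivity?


NPP = GPP - Ra = 617 - 275 = 342 g C/m^2/yr

342 g C/m^2/yr


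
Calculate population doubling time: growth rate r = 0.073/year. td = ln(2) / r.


td = ln(2) / 0.073 = 0.693147 / 0.073 = 9.49516 ≈ 9.5 years

9.5 years


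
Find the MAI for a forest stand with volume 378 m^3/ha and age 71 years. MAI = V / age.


MAI = 378 / 71 = 5.3239 ≈ 5.32 m^3/ha/yr

5.32 m^3/ha/yr


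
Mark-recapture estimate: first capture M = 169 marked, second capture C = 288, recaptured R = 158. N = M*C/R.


N = M * C / R = 169 * 288 / 158 = 48672 / 158 = 308.05 ≈ 308

308 individuals


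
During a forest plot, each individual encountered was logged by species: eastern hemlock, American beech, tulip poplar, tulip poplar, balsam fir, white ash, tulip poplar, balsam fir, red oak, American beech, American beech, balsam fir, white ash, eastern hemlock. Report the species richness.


Total individuals logged = 14
Distinct species (count of individuals): eastern hemlock (2), American beech (3), tulip poplar (3), balsam fir (3), white ash (2), red oak (1)
Species richness = number of distinct species = 6

6


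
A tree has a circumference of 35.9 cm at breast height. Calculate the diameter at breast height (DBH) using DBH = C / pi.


DBH = C / pi = 35.9 / 3.141593 = 11.4273 ≈ 11.43 cm

11.43 cm


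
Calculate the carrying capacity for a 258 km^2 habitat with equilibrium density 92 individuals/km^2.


K = 92 * 258 = 23736 individuals

23736 individuals


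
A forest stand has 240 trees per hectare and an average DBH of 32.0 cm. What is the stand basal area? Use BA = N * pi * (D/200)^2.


(D/200)^2 = (32.0/200)^2 = 0.16^2 = 0.0256
Individual BA = 3.141593 * 0.0256 = 0.0804248 m^2
Stand BA = 240 * 0.0804248 = 19.3020 ≈ 19.30 m^2/ha

19.30 m^2/ha


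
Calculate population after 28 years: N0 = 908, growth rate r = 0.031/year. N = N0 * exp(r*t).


r*t = 0.031 * 28 = 0.868
exp(0.868) = 2.38214
N = 908 * 2.38214 = 2162.98 ≈ 2163

2163


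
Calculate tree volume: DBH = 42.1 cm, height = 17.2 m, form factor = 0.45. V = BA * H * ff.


(D/200)^2 = (42.1/200)^2 = 0.2105^2 = 0.04431025
BA = 3.141593 * 0.04431025 = 0.139205 m^2
V = 0.139205 * 17.2 * 0.45 = 1.07745 ≈ 1.077 m^3

1.077 m^3


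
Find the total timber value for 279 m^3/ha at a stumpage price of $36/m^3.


Value = 279 * 36 = $10044/ha

$10044/ha


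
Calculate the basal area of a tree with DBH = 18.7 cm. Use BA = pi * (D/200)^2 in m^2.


D/200 = 18.7/200 = 0.0935 m
(D/200)^2 = 0.0935^2 = 0.00874225
BA = 3.141593 * 0.00874225 = 0.0274646 ≈ 0.0275 m^2

0.0275 m^2


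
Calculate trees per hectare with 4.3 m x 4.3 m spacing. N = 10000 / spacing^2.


N = 10000 / 4.3^2 = 10000 / 18.49 = 540.833 ≈ 541 trees/ha

541 trees/ha


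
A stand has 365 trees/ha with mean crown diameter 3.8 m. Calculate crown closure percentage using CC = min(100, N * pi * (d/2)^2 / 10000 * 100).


(d/2)^2 = (3.8/2)^2 = 1.9^2 = 3.61
Crown area = 3.141593 * 3.61 = 11.3412 m^2
N * area / 10000 * 100 = 365 * 11.3412 / 10000 * 100 = 41.3954
CC = min(100, 41.3954) = 41.3954 ≈ 41.4%

41.4%


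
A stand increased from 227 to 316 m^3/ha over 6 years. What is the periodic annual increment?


PAI = (V2 - V1) / period = (316 - 227) / 6 = 89 / 6 = 14.8333 ≈ 14.83 m^3/ha/yr

14.83 m^3/ha/yr


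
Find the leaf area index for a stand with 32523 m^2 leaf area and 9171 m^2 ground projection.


LAI = 32523 / 9171 = 3.5463 ≈ 3.55

3.55


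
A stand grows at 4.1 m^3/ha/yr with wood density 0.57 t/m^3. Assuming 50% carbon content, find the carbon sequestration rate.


C = 4.1 * 0.57 * 0.5 = 1.1685 ≈ 1.17 t C/ha/yr

1.17 t C/ha/yr


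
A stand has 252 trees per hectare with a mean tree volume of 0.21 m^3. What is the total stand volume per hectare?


V_stand = 252 * 0.21 = 52.92 ≈ 52.9 m^3/ha

52.9 m^3/ha


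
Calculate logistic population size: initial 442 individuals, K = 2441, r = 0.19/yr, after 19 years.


(K - N0)/N0 = (2441 - 442)/442 = 1999/442 = 4.52262
r*t = 0.19 * 19 = 3.61; exp(-3.61) = 0.0270518
4.52262 * 0.0270518 = 0.122345
1 + 0.122345 = 1.12235
N = 2441 / 1.12235 = 2174.90 ≈ 2175

2175


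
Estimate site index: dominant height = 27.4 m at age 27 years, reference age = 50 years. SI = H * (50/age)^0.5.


50/27 = 1.85185
(1.85185)^0.5 = 1.36083
SI = 27.4 * 1.36083 = 37.2867 ≈ 37.3 m

37.3 m


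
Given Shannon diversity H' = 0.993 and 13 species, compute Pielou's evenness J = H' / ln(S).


ln(13) = 2.56495
J = H' / ln(S) = 0.993 / 2.56495 = 0.387142 ≈ 0.3871

0.3871


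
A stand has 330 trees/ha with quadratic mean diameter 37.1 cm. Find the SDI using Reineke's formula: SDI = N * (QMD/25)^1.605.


QMD/25 = 37.1/25 = 1.484
(1.484)^1.605 = exp(1.605 * ln(1.484)) = exp(1.605 * 0.394741) = exp(0.633559) = 1.88430
SDI = 330 * 1.88430 = 621.819 ≈ 622

622


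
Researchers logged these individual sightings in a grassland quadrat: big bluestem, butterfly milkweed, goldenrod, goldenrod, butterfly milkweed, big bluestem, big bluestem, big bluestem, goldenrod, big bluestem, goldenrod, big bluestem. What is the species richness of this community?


Total individuals logged = 12
Distinct species (count of individuals): big bluestem (6), butterfly milkweed (2), goldenrod (4)
Species richness = number of distinct species = 3

3


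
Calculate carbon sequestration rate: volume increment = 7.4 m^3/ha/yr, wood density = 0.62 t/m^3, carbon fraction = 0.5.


C = 7.4 * 0.62 * 0.5 = 2.294 ≈ 2.29 t C/ha/yr

2.29 t C/ha/yr


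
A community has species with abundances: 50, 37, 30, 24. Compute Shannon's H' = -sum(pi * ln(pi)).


Total N = 50 + 37 + 30 + 24 = 141
Per-species terms:
  p = 50/141 = 0.354610; ln(p) = -1.036737; p*ln(p) = 0.354610 * (-1.036737) = -0.367637
  p = 37/141 = 0.262411; ln(p) = -1.337843; p*ln(p) = 0.262411 * (-1.337843) = -0.351065
  p = 30/141 = 0.212766; ln(p) = -1.547562; p*ln(p) = 0.212766 * (-1.547562) = -0.329269
  p = 24/141 = 0.170213; ln(p) = -1.770705; p*ln(p) = 0.170213 * (-1.770705) = -0.301397
sum(p*ln(p)) = (-0.367637) + (-0.351065) + (-0.329269) + (-0.301397) = -1.349368
H' = -(-1.349368) = 1.349368 ≈ 1.3494

1.3494


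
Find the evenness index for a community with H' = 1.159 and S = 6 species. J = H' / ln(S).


ln(6) = 1.79176
J = H' / ln(S) = 1.159 / 1.79176 = 0.646850 ≈ 0.6469

0.6469


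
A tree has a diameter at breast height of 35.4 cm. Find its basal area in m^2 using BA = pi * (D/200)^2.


D/200 = 35.4/200 = 0.177 m
(D/200)^2 = 0.177^2 = 0.031329
BA = 3.141593 * 0.031329 = 0.0984230 ≈ 0.0984 m^2

0.0984 m^2


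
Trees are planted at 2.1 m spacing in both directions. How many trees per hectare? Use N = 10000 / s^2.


N = 10000 / 2.1^2 = 10000 / 4.41 = 2267.57 ≈ 2268 trees/ha

2268 trees/ha


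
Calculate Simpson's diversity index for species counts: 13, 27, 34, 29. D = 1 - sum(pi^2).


Total N = 13 + 27 + 34 + 29 = 103
Per-species terms:
  p = 13/103 = 0.126214; p^2 = 0.126214^2 = 0.015930
  p = 27/103 = 0.262136; p^2 = 0.262136^2 = 0.068715
  p = 34/103 = 0.330097; p^2 = 0.330097^2 = 0.108964
  p = 29/103 = 0.281553; p^2 = 0.281553^2 = 0.079272
sum(p^2) = 0.015930 + 0.068715 + 0.108964 + 0.079272 = 0.272881
D = 1 - 0.272881 = 0.727119 ≈ 0.7271

0.7271
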